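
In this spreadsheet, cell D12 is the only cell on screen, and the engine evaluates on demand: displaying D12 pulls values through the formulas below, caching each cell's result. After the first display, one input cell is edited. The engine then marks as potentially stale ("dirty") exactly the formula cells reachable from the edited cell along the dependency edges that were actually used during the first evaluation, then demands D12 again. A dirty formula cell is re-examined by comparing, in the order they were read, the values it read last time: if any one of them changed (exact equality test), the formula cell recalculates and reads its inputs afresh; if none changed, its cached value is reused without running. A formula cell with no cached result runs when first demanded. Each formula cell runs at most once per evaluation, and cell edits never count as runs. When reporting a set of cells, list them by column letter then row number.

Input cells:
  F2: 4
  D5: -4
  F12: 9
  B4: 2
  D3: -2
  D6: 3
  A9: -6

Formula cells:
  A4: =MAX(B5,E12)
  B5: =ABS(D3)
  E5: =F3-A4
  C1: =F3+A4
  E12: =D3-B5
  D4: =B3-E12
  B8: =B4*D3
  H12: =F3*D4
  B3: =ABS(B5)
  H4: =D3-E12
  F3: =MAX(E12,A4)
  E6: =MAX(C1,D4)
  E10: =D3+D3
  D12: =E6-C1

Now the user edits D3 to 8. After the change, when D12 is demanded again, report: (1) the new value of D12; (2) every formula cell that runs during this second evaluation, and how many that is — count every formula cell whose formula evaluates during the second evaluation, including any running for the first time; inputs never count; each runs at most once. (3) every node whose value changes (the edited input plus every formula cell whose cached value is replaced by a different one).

Initial pass — values computed on the first demand:
  B5 = ABS(-2) = 2
  B3 = ABS(2) = 2
  E12 = -2 - 2 = -4
  A4 = MAX(2, -4) = 2
  D4 = 2 - -4 = 6
  F3 = MAX(-4, 2) = 2
  C1 = 2 + 2 = 4
  E6 = MAX(4, 6) = 6
  D12 = 6 - 4 = 2

Second demand — change propagation:
  B5: re-runs because D3 -2->8; new result 8.
  B3: re-runs because B5 2->8; new result 8.
  E12: re-runs because D3 -2->8; B5 2->8; new result 0.
  A4: re-runs because B5 2->8; E12 -4->0; new result 8.
  D4: re-runs because B3 2->8; E12 -4->0; new result 8.
  F3: re-runs because E12 -4->0; A4 2->8; new result 8.
  C1: re-runs because F3 2->8; A4 2->8; new result 16.
  E6: re-runs because C1 4->16; D4 6->8; new result 16.
  D12: re-runs because E6 6->16; C1 4->16; new result 0.

D12 now evaluates to 0.
Run set: A4, B3, B5, C1, D4, D12, E6, E12, F3 (9 run).
Changed values: A4, B3, B5, C1, D3, D4, D12, E6, E12, F3.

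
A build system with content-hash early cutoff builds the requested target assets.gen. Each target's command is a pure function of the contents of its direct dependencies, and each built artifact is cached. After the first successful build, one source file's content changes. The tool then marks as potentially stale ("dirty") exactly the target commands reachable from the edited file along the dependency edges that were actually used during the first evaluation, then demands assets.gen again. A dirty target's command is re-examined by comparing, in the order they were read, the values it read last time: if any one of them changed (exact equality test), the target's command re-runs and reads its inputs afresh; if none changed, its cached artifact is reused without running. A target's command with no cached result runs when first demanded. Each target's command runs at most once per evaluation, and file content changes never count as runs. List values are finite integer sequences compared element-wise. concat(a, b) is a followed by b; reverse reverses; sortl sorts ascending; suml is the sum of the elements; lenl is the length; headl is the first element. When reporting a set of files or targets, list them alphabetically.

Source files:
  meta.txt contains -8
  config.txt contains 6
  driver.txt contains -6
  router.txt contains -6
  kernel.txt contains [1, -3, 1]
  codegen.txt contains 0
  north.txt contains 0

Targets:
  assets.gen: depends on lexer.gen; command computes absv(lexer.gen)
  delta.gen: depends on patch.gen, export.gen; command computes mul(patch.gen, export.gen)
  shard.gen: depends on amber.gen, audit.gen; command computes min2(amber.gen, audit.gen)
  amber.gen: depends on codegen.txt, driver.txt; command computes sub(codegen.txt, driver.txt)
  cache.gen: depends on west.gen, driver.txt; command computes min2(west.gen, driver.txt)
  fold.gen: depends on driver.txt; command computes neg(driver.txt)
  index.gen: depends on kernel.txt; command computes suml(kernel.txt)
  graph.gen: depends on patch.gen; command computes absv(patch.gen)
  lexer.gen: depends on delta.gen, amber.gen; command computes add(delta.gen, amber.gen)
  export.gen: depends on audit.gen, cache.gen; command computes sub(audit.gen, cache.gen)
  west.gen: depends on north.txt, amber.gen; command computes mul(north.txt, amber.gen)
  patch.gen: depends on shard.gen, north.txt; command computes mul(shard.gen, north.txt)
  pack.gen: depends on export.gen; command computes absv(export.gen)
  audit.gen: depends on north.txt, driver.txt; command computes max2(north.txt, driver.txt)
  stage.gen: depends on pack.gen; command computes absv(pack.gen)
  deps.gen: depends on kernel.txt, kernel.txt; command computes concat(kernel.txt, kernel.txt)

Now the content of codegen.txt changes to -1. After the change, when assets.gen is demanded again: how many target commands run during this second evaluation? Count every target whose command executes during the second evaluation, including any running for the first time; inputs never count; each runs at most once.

First evaluation (everything demanded from the output):
  amber.gen = sub(0, -6) = 6
  audit.gen = max2(0, -6) = 0
  shard.gen = min2(6, 0) = 0
  patch.gen = mul(0, 0) = 0
  west.gen = mul(0, 6) = 0
  cache.gen = min2(0, -6) = -6
  export.gen = sub(0, -6) = 6
  delta.gen = mul(0, 6) = 0
  lexer.gen = add(0, 6) = 6
  assets.gen = absv(6) = 6

Propagation after the edit:
  amber.gen: runs — codegen.txt 0->-1; result 5.
  shard.gen: runs — amber.gen 6->5; result 0 (same value as before).
  patch.gen: checked — values it read are unchanged (shard.gen unchanged, north.txt unchanged); reused cached 0 without running.
  west.gen: runs — amber.gen 6->5; result 0 (same value as before).
  cache.gen: checked — values it read are unchanged (west.gen unchanged, driver.txt unchanged); reused cached -6 without running.
  export.gen: checked — values it read are unchanged (audit.gen unchanged, cache.gen unchanged); reused cached 6 without running.
  delta.gen: checked — values it read are unchanged (patch.gen unchanged, export.gen unchanged); reused cached 0 without running.
  lexer.gen: runs — amber.gen 6->5; result 5.
  assets.gen: runs — lexer.gen 6->5; result 5.

Key observation: the cutoff stops propagation at cache.gen — its inputs' values are unchanged, so it reuses its cache.

Target commands that run: amber.gen, assets.gen, lexer.gen, shard.gen, west.gen — 5 in total.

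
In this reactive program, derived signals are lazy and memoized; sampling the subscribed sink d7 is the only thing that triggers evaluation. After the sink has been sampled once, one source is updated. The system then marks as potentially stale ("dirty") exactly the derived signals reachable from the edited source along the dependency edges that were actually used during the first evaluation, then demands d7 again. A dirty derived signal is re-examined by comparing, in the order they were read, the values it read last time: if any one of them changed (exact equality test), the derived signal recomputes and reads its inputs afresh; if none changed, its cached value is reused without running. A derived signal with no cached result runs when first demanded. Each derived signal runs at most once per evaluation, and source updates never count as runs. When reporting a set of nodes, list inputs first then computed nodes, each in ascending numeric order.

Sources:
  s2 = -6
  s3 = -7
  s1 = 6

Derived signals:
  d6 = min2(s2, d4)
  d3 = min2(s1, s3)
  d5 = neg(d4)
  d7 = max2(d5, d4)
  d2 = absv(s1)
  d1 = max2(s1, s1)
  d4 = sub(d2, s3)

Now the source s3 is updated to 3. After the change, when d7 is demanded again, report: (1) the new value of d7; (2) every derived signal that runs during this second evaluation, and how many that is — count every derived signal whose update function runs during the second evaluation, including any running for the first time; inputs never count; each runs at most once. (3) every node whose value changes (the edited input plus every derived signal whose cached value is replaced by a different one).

First demand of the output computes:
  d2 = absv(6) = 6
  d4 = sub(6, -7) = 13
  d5 = neg(13) = -13
  d7 = max2(-13, 13) = 13

After the edit, cleaning proceeds:
  d4: a read changed (s3 -7->3) — executes, giving 3.
  d5: a read changed (d4 13->3) — executes, giving -3.
  d7: a read changed (d5 -13->-3; d4 13->3) — executes, giving 3.

Demanding d7 again yields 3.
3 derived signals run: d4, d5, d7.
The nodes whose values change: s3, d4, d5, d7.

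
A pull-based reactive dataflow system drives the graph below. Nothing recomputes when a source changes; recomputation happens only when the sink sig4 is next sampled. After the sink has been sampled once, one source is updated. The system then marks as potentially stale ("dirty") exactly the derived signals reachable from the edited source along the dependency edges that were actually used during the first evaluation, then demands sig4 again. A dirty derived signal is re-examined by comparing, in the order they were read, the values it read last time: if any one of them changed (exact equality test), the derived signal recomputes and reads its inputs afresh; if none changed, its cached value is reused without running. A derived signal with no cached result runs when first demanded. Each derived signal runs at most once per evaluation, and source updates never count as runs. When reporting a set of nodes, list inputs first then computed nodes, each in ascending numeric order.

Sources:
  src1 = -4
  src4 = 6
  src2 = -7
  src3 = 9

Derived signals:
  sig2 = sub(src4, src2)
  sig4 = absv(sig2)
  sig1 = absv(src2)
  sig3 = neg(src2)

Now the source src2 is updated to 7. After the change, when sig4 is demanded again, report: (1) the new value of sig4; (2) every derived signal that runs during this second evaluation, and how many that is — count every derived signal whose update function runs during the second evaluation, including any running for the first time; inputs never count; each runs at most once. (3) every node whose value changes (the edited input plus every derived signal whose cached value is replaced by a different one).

New value of sig4: 1.
Derived signals that run: sig2, sig4 — 2 in total.
Values that change: src2, sig2, sig4.

First evaluation (everything demanded from the output):
  sig2 = sub(6, -7) = 13
  sig4 = absv(13) = 13

Propagation after the edit:
  sig2: runs — src2 -7->7; result -1.
  sig4: runs — sig2 13->-1; result 1.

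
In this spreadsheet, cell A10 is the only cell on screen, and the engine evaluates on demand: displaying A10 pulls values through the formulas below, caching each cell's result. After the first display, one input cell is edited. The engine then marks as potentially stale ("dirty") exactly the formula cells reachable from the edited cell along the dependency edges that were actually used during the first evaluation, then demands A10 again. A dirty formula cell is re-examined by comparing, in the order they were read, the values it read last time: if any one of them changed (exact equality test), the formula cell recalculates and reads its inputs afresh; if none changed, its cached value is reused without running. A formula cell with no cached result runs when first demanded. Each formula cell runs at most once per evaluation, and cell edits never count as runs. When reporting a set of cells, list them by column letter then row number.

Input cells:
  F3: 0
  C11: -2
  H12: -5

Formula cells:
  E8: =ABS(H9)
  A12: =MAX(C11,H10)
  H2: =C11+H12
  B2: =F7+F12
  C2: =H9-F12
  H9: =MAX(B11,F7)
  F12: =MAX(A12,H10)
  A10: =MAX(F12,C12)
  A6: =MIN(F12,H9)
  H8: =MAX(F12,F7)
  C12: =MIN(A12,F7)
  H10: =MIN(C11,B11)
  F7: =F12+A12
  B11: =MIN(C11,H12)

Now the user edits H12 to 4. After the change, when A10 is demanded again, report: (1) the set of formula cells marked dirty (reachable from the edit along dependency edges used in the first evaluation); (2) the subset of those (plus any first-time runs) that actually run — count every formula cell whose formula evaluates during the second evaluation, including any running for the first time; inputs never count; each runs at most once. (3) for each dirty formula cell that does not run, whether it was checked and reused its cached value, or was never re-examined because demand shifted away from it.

Dirty set: A10, A12, B11, C12, F7, F12, H10.
Run set: A12, B11, F12, H10 (4 run).
Re-examined without running (cache reused): A10, C12, F7.
The important point: at F7 every value read last time is unchanged, so the dirty flag clears without a run.

Initial pass — values computed on the first demand:
  B11 = MIN(-2, -5) = -5
  H10 = MIN(-2, -5) = -5
  A12 = MAX(-2, -5) = -2
  F12 = MAX(-2, -5) = -2
  F7 = -2 + -2 = -4
  C12 = MIN(-2, -4) = -4
  A10 = MAX(-2, -4) = -2

Second demand — change propagation:
  B11: re-runs because H12 -5->4; new result -2.
  H10: re-runs because B11 -5->-2; new result -2.
  A12: re-runs because H10 -5->-2; new result -2 (unchanged).
  F12: re-runs because H10 -5->-2; new result -2 (unchanged).
  F7: re-examined; everything it read last time is the same (F12 unchanged, A12 unchanged) — cache -4 kept, no run.
  C12: re-examined; everything it read last time is the same (A12 unchanged, F7 unchanged) — cache -4 kept, no run.
  A10: re-examined; everything it read last time is the same (F12 unchanged, C12 unchanged) — cache -2 kept, no run.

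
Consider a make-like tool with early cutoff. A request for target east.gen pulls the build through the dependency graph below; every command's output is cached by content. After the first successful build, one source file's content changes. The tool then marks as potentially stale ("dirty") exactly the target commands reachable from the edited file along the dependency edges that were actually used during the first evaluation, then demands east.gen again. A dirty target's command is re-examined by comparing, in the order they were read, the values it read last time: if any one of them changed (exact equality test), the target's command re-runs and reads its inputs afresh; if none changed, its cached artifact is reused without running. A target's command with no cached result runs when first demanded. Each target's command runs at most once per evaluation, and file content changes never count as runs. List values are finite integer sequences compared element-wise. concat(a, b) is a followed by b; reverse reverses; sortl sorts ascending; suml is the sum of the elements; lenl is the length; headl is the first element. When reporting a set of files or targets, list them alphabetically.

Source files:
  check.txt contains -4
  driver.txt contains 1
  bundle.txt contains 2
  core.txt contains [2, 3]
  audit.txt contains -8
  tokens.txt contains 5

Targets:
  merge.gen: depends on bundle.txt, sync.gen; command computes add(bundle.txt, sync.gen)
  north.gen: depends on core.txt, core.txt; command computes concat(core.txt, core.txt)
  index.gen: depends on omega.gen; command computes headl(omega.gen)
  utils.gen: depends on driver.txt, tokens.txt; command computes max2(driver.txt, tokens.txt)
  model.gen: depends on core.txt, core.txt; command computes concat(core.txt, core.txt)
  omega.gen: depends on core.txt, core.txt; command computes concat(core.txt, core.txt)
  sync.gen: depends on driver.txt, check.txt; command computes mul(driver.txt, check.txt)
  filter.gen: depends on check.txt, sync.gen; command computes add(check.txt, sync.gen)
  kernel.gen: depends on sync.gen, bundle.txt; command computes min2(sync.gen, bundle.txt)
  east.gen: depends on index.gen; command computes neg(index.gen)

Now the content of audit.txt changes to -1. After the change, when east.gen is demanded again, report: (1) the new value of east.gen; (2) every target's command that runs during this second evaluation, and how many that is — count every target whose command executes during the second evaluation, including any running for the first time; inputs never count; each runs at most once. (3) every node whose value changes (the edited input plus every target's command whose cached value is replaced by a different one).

First demand of the output computes:
  omega.gen = concat([2, 3], [2, 3]) = [2, 3, 2, 3]
  index.gen = headl([2, 3, 2, 3]) = 2
  east.gen = neg(2) = -2

After the edit, cleaning proceeds:
  no node depends on audit.txt at all; the second demand re-runs nothing.

Note the shortcut — nothing in the graph depends on audit.txt at all, so no recomputation happens.

Demanding east.gen again yields -2.
0 target commands run: none.
The nodes whose values change: audit.txt.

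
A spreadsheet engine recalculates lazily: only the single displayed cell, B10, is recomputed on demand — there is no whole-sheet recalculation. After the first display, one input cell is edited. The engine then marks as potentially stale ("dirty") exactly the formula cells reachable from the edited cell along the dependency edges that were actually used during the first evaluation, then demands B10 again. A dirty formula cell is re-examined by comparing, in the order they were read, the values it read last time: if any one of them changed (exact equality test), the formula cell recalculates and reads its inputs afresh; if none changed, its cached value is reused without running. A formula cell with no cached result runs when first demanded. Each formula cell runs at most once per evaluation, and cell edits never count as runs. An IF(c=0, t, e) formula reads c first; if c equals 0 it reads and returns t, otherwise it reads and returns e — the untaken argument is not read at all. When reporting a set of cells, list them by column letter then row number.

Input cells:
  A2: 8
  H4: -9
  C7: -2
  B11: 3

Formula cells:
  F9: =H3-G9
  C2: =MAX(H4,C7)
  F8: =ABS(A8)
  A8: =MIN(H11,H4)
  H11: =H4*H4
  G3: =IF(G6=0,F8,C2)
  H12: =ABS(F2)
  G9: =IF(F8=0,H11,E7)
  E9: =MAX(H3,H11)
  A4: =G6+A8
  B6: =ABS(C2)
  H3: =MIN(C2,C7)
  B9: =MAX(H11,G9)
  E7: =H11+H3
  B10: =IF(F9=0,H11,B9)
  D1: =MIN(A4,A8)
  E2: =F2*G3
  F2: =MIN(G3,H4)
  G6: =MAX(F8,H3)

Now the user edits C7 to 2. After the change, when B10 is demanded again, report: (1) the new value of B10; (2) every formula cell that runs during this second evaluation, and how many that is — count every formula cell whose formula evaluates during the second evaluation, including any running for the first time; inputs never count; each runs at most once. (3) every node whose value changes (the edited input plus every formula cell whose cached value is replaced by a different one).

New value of B10: 83.
Formula cells that run: B9, B10, C2, E7, F9, G9, H3 — 7 in total.
Values that change: B9, B10, C2, C7, E7, G9, H3.

First evaluation (everything demanded from the output):
  C2 = MAX(-9, -2) = -2
  H3 = MIN(-2, -2) = -2
  H11 = -9 * -9 = 81
  A8 = MIN(81, -9) = -9
  E7 = 81 + -2 = 79
  F8 = ABS(-9) = 9
  G9 = IF(F8=0: F8=9 -> else branch E7) = 79
  B9 = MAX(81, 79) = 81
  F9 = -2 - 79 = -81
  B10 = IF(F9=0: F9=-81 -> else branch B9) = 81

Propagation after the edit:
  C2: runs — C7 -2->2; result 2.
  H3: runs — C2 -2->2; C7 -2->2; result 2.
  E7: runs — H3 -2->2; result 83.
  G9: runs — E7 79->83; result 83.
  B9: runs — G9 79->83; result 83.
  F9: runs — H3 -2->2; G9 79->83; result -81 (same value as before).
  B10: runs — B9 81->83; result 83.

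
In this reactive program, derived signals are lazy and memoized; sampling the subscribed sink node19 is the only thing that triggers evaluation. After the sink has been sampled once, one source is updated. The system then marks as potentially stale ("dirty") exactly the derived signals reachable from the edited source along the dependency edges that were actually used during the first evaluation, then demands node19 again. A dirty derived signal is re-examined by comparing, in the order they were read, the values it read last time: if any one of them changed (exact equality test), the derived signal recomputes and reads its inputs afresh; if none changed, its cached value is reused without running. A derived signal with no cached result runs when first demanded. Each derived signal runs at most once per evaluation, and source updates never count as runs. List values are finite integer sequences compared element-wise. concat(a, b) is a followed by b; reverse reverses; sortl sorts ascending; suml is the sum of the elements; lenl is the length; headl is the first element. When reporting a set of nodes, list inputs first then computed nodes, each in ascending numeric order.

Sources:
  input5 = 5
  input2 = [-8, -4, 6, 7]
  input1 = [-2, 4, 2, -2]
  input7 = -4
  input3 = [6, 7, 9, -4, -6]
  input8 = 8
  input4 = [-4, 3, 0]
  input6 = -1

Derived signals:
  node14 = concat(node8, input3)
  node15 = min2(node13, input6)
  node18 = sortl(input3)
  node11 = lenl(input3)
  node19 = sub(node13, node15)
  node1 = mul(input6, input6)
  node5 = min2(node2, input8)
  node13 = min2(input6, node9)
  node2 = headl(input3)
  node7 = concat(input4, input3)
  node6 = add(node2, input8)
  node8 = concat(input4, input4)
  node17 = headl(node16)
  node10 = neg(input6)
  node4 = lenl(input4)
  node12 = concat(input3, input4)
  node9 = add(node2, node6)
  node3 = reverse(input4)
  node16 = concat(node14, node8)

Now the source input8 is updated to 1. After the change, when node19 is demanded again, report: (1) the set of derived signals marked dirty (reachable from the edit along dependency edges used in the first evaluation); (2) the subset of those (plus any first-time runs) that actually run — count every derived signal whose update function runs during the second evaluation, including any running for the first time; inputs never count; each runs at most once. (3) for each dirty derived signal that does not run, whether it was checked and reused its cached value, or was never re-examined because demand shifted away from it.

First demand of the output computes:
  node2 = headl([6, 7, 9, -4, -6]) = 6
  node6 = add(6, 8) = 14
  node9 = add(6, 14) = 20
  node13 = min2(-1, 20) = -1
  node15 = min2(-1, -1) = -1
  node19 = sub(-1, -1) = 0

After the edit, cleaning proceeds:
  node6: a read changed (input8 8->1) — executes, giving 7.
  node9: a read changed (node6 14->7) — executes, giving 13.
  node13: a read changed (node9 20->13) — executes, giving -1 — identical to its old value.
  node15: dirty, but its reads are unchanged (node13 unchanged, input6 unchanged); cached -1 stands.
  node19: dirty, but its reads are unchanged (node13 unchanged, node15 unchanged); cached 0 stands.

Note the absorption at node13: it re-runs yet its value is the same, leaving the output's value untouched.

The edit dirties: node6, node9, node13, node15, node19.
3 derived signals run: node6, node9, node13.
Cache hits after checking: node15, node19.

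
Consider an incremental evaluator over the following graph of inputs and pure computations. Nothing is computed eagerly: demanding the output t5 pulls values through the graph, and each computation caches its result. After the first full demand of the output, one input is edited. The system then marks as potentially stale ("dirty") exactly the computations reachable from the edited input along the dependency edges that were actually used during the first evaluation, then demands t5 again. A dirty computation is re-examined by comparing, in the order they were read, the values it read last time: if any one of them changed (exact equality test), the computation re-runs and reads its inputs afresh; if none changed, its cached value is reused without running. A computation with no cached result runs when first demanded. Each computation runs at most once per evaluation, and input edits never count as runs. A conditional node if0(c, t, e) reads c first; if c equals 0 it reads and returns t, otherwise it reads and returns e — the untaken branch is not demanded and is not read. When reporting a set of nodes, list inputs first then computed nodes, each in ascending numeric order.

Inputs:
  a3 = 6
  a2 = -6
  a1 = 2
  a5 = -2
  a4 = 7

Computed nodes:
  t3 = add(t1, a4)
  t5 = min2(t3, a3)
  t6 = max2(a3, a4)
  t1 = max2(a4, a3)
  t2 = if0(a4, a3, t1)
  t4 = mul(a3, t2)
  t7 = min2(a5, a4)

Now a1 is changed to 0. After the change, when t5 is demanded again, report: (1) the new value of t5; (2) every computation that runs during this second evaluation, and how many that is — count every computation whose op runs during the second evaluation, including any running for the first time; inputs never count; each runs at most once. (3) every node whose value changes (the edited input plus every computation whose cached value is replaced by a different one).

Initial pass — values computed on the first demand:
  t1 = max2(7, 6) = 7
  t3 = add(7, 7) = 14
  t5 = min2(14, 6) = 6

Second demand — change propagation:
  no demanded computation ever read a1, so the edit dirties nothing and nothing runs.

The important point: nothing the output needs ever reads a1, so the edit is invisible to it.

t5 now evaluates to 6.
Run set: none (0 run).
Changed values: a1.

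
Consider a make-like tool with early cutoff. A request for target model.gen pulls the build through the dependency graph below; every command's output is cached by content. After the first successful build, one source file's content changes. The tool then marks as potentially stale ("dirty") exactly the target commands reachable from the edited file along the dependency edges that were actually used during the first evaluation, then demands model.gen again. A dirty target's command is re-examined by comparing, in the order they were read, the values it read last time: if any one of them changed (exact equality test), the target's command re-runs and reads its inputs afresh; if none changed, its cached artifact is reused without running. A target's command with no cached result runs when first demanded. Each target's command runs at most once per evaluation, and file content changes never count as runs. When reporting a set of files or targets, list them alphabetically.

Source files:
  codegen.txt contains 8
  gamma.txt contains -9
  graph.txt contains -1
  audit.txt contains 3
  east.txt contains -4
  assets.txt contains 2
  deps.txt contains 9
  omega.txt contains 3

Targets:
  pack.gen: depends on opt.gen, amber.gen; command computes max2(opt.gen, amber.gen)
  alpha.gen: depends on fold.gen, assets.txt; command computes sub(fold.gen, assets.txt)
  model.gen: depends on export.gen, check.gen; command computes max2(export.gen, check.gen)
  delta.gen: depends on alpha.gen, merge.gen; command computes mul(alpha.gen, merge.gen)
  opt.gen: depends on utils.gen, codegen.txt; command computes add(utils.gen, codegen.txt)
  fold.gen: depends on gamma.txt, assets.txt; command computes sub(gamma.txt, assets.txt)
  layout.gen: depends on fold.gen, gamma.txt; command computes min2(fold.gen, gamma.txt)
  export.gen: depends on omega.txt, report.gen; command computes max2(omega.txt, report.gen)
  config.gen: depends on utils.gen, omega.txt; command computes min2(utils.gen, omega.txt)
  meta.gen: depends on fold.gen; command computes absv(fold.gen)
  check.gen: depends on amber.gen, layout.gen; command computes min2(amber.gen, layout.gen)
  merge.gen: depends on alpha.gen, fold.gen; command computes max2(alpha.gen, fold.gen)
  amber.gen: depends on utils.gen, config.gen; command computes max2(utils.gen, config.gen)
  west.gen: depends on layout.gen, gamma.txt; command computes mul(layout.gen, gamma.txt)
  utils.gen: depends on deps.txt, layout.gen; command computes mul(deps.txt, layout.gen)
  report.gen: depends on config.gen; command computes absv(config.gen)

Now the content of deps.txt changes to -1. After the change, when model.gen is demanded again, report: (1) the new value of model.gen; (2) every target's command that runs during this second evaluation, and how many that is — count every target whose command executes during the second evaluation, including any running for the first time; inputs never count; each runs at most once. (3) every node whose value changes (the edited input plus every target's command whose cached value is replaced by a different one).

First demand of the output computes:
  fold.gen = sub(-9, 2) = -11
  layout.gen = min2(-11, -9) = -11
  utils.gen = mul(9, -11) = -99
  config.gen = min2(-99, 3) = -99
  amber.gen = max2(-99, -99) = -99
  check.gen = min2(-99, -11) = -99
  report.gen = absv(-99) = 99
  export.gen = max2(3, 99) = 99
  model.gen = max2(99, -99) = 99

After the edit, cleaning proceeds:
  utils.gen: a read changed (deps.txt 9->-1) — executes, giving 11.
  config.gen: a read changed (utils.gen -99->11) — executes, giving 3.
  amber.gen: a read changed (utils.gen -99->11; config.gen -99->3) — executes, giving 11.
  check.gen: a read changed (amber.gen -99->11) — executes, giving -11.
  report.gen: a read changed (config.gen -99->3) — executes, giving 3.
  export.gen: a read changed (report.gen 99->3) — executes, giving 3.
  model.gen: a read changed (export.gen 99->3; check.gen -99->-11) — executes, giving 3.

Demanding model.gen again yields 3.
7 target commands run: amber.gen, check.gen, config.gen, export.gen, model.gen, report.gen, utils.gen.
The nodes whose values change: amber.gen, check.gen, config.gen, deps.txt, export.gen, model.gen, report.gen, utils.gen.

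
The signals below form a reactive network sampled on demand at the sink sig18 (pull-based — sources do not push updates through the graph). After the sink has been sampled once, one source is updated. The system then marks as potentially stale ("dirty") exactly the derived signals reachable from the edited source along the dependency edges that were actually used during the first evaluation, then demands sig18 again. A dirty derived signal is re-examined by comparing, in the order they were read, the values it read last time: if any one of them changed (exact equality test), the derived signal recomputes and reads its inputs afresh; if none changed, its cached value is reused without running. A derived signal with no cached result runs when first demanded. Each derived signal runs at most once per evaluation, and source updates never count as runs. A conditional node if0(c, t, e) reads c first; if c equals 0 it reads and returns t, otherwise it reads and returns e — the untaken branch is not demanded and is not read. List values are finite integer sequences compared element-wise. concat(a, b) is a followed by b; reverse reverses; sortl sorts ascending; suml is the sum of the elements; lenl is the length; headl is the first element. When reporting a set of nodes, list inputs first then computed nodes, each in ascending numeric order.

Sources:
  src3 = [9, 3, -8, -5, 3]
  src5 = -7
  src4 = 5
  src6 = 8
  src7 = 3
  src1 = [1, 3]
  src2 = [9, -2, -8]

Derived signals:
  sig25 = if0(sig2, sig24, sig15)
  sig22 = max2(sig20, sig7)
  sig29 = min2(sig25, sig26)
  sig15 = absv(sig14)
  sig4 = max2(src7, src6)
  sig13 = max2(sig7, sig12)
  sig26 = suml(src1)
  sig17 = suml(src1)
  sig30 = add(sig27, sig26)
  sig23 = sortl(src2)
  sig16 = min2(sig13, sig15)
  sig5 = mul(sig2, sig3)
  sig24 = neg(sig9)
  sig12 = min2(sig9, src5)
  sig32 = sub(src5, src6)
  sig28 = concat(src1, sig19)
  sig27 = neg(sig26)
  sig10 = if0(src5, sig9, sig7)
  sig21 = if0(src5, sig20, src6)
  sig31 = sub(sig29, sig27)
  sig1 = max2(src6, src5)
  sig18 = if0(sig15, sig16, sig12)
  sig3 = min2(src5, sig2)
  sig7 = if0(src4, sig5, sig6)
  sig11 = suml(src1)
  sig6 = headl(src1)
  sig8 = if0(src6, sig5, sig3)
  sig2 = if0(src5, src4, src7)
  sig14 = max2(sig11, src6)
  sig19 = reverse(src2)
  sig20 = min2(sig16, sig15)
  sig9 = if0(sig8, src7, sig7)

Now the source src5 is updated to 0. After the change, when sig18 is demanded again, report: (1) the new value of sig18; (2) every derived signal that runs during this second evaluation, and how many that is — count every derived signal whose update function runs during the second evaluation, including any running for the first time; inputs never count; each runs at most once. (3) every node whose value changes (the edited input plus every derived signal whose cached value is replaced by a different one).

sig18 now evaluates to 0.
Run set: sig2, sig3, sig8, sig9, sig12, sig18 (6 run).
Changed values: src5, sig2, sig3, sig8, sig9, sig12, sig18.

Initial pass — values computed on the first demand:
  sig2 = if0(src5=-7 -> else branch src7) = 3
  sig3 = min2(-7, 3) = -7
  sig6 = headl([1, 3]) = 1
  sig7 = if0(src4=5 -> else branch sig6) = 1
  sig8 = if0(src6=8 -> else branch sig3) = -7
  sig9 = if0(sig8=-7 -> else branch sig7) = 1
  sig11 = suml([1, 3]) = 4
  sig12 = min2(1, -7) = -7
  sig14 = max2(4, 8) = 8
  sig15 = absv(8) = 8
  sig18 = if0(sig15=8 -> else branch sig12) = -7

Second demand — change propagation:
  sig2: re-runs because src5 -7->0; new result 5.
  sig3: re-runs because src5 -7->0; sig2 3->5; new result 0.
  sig8: re-runs because sig3 -7->0; new result 0.
  sig9: re-runs because sig8 -7->0; new result 3.
  sig12: re-runs because sig9 1->3; src5 -7->0; new result 0.
  sig18: re-runs because sig12 -7->0; new result 0.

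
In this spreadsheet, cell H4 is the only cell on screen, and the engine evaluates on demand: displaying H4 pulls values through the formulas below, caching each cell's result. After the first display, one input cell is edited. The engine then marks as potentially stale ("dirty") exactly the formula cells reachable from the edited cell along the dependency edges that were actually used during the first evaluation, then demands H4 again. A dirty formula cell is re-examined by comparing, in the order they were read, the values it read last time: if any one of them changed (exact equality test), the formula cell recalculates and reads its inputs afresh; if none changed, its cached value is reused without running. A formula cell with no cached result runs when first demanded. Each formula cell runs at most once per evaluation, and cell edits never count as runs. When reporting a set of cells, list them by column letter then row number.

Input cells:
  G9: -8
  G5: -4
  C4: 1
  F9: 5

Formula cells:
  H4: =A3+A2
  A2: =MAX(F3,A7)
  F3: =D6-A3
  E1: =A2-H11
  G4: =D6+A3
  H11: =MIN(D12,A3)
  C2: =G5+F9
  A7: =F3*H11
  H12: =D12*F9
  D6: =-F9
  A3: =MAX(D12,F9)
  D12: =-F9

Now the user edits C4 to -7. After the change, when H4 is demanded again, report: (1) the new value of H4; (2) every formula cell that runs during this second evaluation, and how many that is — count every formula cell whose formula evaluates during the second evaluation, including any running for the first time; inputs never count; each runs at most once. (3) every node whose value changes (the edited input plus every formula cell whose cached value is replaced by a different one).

Initial pass — values computed on the first demand:
  D6 = -(5) = -5
  D12 = -(5) = -5
  A3 = MAX(-5, 5) = 5
  F3 = -5 - 5 = -10
  H11 = MIN(-5, 5) = -5
  A7 = -10 * -5 = 50
  A2 = MAX(-10, 50) = 50
  H4 = 5 + 50 = 55

Second demand — change propagation:
  no demanded computation ever read C4, so the edit dirties nothing and nothing runs.

The important point: nothing the output needs ever reads C4, so the edit is invisible to it.

H4 now evaluates to 55.
Run set: none (0 run).
Changed values: C4.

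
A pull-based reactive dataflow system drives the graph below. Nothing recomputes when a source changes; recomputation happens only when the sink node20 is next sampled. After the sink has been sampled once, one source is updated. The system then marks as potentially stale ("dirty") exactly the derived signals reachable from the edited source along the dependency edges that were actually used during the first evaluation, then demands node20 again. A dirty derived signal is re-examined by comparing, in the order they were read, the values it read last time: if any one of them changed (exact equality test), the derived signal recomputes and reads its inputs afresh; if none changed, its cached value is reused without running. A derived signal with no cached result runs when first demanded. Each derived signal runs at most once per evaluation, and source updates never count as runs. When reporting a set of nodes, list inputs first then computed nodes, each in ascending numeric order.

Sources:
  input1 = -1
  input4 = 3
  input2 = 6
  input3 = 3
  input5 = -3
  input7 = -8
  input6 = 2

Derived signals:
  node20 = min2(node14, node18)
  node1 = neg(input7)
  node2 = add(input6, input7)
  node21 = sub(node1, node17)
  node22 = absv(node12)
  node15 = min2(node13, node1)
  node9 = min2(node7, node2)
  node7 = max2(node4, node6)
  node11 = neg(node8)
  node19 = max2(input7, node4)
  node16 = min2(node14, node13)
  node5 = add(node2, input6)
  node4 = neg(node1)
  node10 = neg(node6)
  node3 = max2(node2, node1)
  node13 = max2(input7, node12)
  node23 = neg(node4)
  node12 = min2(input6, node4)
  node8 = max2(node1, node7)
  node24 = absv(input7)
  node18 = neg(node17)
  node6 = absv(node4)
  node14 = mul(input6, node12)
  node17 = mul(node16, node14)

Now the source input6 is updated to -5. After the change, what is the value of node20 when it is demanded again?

First evaluation (everything demanded from the output):
  node1 = neg(-8) = 8
  node4 = neg(8) = -8
  node12 = min2(2, -8) = -8
  node13 = max2(-8, -8) = -8
  node14 = mul(2, -8) = -16
  node16 = min2(-16, -8) = -16
  node17 = mul(-16, -16) = 256
  node18 = neg(256) = -256
  node20 = min2(-16, -256) = -256

Propagation after the edit:
  node12: runs — input6 2->-5; result -8 (same value as before).
  node13: checked — values it read are unchanged (input7 unchanged, node12 unchanged); reused cached -8 without running.
  node14: runs — input6 2->-5; result 40.
  node16: runs — node14 -16->40; result -8.
  node17: runs — node16 -16->-8; node14 -16->40; result -320.
  node18: runs — node17 256->-320; result 320.
  node20: runs — node14 -16->40; node18 -256->320; result 40.

Key observation: the cutoff stops propagation at node13 — its inputs' values are unchanged, so it reuses its cache.

New value of node20: 40.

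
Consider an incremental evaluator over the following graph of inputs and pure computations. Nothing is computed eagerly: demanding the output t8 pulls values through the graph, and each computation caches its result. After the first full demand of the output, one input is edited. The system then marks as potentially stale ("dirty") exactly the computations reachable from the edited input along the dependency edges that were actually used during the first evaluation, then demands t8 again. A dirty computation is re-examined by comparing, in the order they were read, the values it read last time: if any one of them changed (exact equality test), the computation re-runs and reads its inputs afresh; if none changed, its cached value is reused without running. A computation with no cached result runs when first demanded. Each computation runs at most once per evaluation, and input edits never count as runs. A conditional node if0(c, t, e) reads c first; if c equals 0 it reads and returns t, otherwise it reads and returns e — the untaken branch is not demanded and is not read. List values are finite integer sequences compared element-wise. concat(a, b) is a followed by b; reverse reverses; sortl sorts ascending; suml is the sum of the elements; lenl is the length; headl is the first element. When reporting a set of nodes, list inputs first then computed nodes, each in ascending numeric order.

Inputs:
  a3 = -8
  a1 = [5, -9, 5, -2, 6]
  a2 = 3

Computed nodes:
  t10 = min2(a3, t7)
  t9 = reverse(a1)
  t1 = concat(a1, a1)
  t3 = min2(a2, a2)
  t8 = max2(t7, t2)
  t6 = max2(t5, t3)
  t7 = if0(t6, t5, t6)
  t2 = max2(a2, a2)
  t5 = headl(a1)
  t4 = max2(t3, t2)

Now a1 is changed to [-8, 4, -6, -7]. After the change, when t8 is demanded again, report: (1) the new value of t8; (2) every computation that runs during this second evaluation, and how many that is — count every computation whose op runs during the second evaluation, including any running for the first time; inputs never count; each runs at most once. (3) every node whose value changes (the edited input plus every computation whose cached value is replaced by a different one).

Initial pass — values computed on the first demand:
  t2 = max2(3, 3) = 3
  t3 = min2(3, 3) = 3
  t5 = headl([5, -9, 5, -2, 6]) = 5
  t6 = max2(5, 3) = 5
  t7 = if0(t6=5 -> else branch t6) = 5
  t8 = max2(5, 3) = 5

Second demand — change propagation:
  t5: re-runs because a1 [5, -9, 5, -2, 6]->[-8, 4, -6, -7]; new result -8.
  t6: re-runs because t5 5->-8; new result 3.
  t7: re-runs because t6 5->3; t6 5->3; new result 3.
  t8: re-runs because t7 5->3; new result 3.

t8 now evaluates to 3.
Run set: t5, t6, t7, t8 (4 run).
Changed values: a1, t5, t6, t7, t8.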